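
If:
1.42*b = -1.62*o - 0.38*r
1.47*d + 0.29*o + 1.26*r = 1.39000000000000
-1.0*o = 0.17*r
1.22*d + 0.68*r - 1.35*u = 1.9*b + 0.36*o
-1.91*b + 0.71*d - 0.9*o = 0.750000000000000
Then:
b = 0.02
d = 1.17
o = 0.05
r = -0.27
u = 0.88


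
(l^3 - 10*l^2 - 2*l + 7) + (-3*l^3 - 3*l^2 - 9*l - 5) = -2*l^3 - 13*l^2 - 11*l + 2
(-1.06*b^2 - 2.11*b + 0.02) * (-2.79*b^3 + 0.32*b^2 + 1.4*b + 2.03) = 2.9574*b^5 + 5.5477*b^4 - 2.215*b^3 - 5.0994*b^2 - 4.2553*b + 0.0406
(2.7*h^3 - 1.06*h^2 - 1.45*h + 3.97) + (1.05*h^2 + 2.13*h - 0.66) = 2.7*h^3 - 0.01*h^2 + 0.68*h + 3.31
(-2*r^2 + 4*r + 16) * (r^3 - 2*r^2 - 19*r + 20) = -2*r^5 + 8*r^4 + 46*r^3 - 148*r^2 - 224*r + 320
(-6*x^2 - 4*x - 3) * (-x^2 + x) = 6*x^4 - 2*x^3 - x^2 - 3*x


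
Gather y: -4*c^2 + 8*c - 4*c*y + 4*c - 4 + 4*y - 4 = -4*c^2 + 12*c + y*(4 - 4*c) - 8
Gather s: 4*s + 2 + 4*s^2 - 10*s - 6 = 4*s^2 - 6*s - 4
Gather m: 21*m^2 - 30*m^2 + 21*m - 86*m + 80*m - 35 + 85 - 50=-9*m^2 + 15*m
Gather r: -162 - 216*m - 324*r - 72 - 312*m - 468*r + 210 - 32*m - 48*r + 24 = -560*m - 840*r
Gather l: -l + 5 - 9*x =-l - 9*x + 5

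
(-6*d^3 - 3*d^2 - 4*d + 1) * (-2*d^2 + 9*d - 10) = 12*d^5 - 48*d^4 + 41*d^3 - 8*d^2 + 49*d - 10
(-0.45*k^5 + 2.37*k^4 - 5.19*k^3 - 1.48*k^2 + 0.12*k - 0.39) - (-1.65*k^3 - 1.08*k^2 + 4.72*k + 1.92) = -0.45*k^5 + 2.37*k^4 - 3.54*k^3 - 0.4*k^2 - 4.6*k - 2.31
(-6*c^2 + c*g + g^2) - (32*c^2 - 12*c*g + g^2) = -38*c^2 + 13*c*g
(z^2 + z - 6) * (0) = 0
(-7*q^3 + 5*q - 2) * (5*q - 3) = -35*q^4 + 21*q^3 + 25*q^2 - 25*q + 6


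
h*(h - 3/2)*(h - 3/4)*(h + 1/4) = h^4 - 2*h^3 + 9*h^2/16 + 9*h/32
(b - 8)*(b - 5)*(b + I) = b^3 - 13*b^2 + I*b^2 + 40*b - 13*I*b + 40*I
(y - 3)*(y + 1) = y^2 - 2*y - 3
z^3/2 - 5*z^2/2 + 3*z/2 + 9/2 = (z/2 + 1/2)*(z - 3)^2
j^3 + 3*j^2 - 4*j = j*(j - 1)*(j + 4)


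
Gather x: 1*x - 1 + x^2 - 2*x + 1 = x^2 - x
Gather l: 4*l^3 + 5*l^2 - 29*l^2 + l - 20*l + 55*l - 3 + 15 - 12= 4*l^3 - 24*l^2 + 36*l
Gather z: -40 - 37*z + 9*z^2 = 9*z^2 - 37*z - 40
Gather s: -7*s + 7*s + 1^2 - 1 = 0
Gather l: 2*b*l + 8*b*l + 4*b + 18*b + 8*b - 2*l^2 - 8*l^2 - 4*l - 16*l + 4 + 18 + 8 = 30*b - 10*l^2 + l*(10*b - 20) + 30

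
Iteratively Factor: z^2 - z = (z - 1)*(z)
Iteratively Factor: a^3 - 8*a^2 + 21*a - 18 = (a - 3)*(a^2 - 5*a + 6) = (a - 3)*(a - 2)*(a - 3)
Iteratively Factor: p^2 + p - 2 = (p + 2)*(p - 1)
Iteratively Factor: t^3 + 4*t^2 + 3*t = (t + 3)*(t^2 + t) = (t + 1)*(t + 3)*(t)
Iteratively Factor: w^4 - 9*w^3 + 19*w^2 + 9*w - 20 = (w - 1)*(w^3 - 8*w^2 + 11*w + 20) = (w - 4)*(w - 1)*(w^2 - 4*w - 5) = (w - 5)*(w - 4)*(w - 1)*(w + 1)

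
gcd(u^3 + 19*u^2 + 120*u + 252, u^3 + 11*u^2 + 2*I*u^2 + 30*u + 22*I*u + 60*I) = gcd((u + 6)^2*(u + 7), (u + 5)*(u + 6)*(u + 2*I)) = u + 6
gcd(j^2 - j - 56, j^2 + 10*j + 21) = j + 7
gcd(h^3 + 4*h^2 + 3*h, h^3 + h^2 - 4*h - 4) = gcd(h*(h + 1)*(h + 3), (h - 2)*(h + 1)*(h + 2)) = h + 1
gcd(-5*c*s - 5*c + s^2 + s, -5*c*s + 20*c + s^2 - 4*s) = -5*c + s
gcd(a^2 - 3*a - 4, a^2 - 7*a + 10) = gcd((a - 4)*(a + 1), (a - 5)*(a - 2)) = 1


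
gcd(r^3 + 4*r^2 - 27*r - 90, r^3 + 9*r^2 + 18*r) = r^2 + 9*r + 18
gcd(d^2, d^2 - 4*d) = d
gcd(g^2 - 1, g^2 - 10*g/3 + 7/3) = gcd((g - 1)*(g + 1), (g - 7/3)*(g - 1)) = g - 1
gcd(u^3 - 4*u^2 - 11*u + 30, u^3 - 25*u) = u - 5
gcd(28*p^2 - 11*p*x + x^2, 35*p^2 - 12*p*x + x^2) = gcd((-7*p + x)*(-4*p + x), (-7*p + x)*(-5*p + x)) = -7*p + x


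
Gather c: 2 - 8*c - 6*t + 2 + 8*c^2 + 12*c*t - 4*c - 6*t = 8*c^2 + c*(12*t - 12) - 12*t + 4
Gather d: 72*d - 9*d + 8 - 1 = 63*d + 7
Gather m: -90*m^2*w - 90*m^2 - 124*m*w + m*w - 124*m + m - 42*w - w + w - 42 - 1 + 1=m^2*(-90*w - 90) + m*(-123*w - 123) - 42*w - 42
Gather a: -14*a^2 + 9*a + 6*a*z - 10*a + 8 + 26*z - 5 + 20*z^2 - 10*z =-14*a^2 + a*(6*z - 1) + 20*z^2 + 16*z + 3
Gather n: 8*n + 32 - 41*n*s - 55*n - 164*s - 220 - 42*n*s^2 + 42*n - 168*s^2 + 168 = n*(-42*s^2 - 41*s - 5) - 168*s^2 - 164*s - 20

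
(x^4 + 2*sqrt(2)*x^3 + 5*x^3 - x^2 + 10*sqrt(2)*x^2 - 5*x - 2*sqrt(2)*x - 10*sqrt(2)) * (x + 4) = x^5 + 2*sqrt(2)*x^4 + 9*x^4 + 19*x^3 + 18*sqrt(2)*x^3 - 9*x^2 + 38*sqrt(2)*x^2 - 18*sqrt(2)*x - 20*x - 40*sqrt(2)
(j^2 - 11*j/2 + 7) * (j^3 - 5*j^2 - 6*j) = j^5 - 21*j^4/2 + 57*j^3/2 - 2*j^2 - 42*j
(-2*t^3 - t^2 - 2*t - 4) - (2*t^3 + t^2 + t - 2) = -4*t^3 - 2*t^2 - 3*t - 2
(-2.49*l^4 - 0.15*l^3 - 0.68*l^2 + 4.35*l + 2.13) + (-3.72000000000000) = -2.49*l^4 - 0.15*l^3 - 0.68*l^2 + 4.35*l - 1.59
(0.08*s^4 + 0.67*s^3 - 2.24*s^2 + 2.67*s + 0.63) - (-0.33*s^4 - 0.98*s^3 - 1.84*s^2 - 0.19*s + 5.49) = 0.41*s^4 + 1.65*s^3 - 0.4*s^2 + 2.86*s - 4.86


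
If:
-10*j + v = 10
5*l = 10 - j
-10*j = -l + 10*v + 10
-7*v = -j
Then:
No Solution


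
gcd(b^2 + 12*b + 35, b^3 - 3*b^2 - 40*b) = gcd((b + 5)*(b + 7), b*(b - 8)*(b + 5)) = b + 5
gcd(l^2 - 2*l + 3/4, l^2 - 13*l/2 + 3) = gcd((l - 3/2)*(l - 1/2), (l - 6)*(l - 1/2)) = l - 1/2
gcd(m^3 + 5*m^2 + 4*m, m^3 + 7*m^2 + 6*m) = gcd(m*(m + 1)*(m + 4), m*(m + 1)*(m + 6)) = m^2 + m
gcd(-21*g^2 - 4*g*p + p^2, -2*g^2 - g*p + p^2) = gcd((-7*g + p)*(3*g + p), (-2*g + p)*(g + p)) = 1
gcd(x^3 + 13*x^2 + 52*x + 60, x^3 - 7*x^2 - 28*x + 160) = x + 5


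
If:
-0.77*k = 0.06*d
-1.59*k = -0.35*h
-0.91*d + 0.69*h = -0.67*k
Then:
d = 0.00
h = 0.00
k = 0.00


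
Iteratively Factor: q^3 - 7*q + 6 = (q - 1)*(q^2 + q - 6) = (q - 1)*(q + 3)*(q - 2)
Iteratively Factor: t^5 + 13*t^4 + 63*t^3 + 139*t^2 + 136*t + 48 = (t + 4)*(t^4 + 9*t^3 + 27*t^2 + 31*t + 12) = (t + 1)*(t + 4)*(t^3 + 8*t^2 + 19*t + 12) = (t + 1)*(t + 4)^2*(t^2 + 4*t + 3) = (t + 1)^2*(t + 4)^2*(t + 3)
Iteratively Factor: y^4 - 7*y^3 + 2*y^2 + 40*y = (y - 5)*(y^3 - 2*y^2 - 8*y) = (y - 5)*(y - 4)*(y^2 + 2*y) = y*(y - 5)*(y - 4)*(y + 2)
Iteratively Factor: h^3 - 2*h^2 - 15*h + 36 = (h - 3)*(h^2 + h - 12) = (h - 3)*(h + 4)*(h - 3)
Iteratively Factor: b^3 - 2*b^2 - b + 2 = (b - 2)*(b^2 - 1) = (b - 2)*(b + 1)*(b - 1)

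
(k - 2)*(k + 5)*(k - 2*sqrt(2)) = k^3 - 2*sqrt(2)*k^2 + 3*k^2 - 10*k - 6*sqrt(2)*k + 20*sqrt(2)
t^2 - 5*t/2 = t*(t - 5/2)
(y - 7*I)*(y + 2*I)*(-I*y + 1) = -I*y^3 - 4*y^2 - 19*I*y + 14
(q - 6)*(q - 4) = q^2 - 10*q + 24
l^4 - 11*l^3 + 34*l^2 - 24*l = l*(l - 6)*(l - 4)*(l - 1)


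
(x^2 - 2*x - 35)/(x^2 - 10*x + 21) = (x + 5)/(x - 3)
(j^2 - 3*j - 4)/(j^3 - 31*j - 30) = (j - 4)/(j^2 - j - 30)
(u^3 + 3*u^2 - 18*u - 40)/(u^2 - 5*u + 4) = (u^2 + 7*u + 10)/(u - 1)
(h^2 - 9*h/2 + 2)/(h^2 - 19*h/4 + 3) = 2*(2*h - 1)/(4*h - 3)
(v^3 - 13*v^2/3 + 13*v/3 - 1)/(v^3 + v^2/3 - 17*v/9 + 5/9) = 3*(v - 3)/(3*v + 5)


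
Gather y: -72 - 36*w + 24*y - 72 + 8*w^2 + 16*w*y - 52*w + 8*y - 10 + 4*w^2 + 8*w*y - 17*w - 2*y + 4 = 12*w^2 - 105*w + y*(24*w + 30) - 150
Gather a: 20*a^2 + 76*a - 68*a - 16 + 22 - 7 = 20*a^2 + 8*a - 1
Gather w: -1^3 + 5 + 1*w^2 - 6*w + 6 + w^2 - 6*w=2*w^2 - 12*w + 10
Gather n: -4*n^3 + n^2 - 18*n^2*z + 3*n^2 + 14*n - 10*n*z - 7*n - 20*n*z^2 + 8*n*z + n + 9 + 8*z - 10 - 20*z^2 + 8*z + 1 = -4*n^3 + n^2*(4 - 18*z) + n*(-20*z^2 - 2*z + 8) - 20*z^2 + 16*z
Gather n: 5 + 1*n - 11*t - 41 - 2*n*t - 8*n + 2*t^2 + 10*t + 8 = n*(-2*t - 7) + 2*t^2 - t - 28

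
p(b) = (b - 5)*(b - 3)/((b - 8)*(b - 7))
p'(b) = (b - 5)/((b - 8)*(b - 7)) + (b - 3)/((b - 8)*(b - 7)) - (b - 5)*(b - 3)/((b - 8)*(b - 7)^2) - (b - 5)*(b - 3)/((b - 8)^2*(b - 7)) = (-7*b^2 + 82*b - 223)/(b^4 - 30*b^3 + 337*b^2 - 1680*b + 3136)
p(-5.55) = 0.53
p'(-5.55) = -0.03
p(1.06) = 0.19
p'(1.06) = -0.08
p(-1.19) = 0.34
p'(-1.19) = -0.06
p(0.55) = 0.23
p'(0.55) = -0.08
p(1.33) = 0.16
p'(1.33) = -0.09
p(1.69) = 0.13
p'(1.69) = -0.09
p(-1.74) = 0.38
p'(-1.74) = -0.05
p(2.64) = 0.04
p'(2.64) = -0.10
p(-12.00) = 0.67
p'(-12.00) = -0.02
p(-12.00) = 0.67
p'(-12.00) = -0.02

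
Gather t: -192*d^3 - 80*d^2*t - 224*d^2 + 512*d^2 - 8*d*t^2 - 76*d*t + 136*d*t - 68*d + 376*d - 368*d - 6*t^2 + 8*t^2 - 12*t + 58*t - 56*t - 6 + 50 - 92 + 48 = -192*d^3 + 288*d^2 - 60*d + t^2*(2 - 8*d) + t*(-80*d^2 + 60*d - 10)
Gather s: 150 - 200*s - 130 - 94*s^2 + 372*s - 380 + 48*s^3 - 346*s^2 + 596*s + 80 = 48*s^3 - 440*s^2 + 768*s - 280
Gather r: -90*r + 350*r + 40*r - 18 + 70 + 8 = 300*r + 60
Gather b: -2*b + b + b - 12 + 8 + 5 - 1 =0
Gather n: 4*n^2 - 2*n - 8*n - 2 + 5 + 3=4*n^2 - 10*n + 6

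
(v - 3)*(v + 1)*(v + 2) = v^3 - 7*v - 6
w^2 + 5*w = w*(w + 5)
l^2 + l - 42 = (l - 6)*(l + 7)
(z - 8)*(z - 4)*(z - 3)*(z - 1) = z^4 - 16*z^3 + 83*z^2 - 164*z + 96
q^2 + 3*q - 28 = (q - 4)*(q + 7)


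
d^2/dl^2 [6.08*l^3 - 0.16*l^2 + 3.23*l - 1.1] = 36.48*l - 0.32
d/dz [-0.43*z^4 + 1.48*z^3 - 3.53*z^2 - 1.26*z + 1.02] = -1.72*z^3 + 4.44*z^2 - 7.06*z - 1.26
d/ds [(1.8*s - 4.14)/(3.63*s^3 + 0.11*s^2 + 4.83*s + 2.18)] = (-13.068*s^3 + 44.8866*s^2 + 0.9108*s + 23.9202)/(13.1769*s^6 + 0.7986*s^5 + 35.0779*s^4 + 16.8894*s^3 + 23.8085*s^2 + 21.0588*s + 4.7524)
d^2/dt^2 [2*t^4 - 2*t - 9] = 24*t^2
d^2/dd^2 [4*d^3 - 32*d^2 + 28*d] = 24*d - 64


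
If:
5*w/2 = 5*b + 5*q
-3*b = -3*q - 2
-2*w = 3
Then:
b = -1/24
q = -17/24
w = -3/2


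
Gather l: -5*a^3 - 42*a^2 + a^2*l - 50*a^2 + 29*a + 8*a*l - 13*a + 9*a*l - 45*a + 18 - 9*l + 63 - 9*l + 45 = -5*a^3 - 92*a^2 - 29*a + l*(a^2 + 17*a - 18) + 126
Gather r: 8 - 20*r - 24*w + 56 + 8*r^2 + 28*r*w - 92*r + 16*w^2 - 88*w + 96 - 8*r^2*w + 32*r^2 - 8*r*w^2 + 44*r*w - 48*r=r^2*(40 - 8*w) + r*(-8*w^2 + 72*w - 160) + 16*w^2 - 112*w + 160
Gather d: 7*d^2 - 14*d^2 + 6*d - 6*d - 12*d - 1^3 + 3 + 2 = -7*d^2 - 12*d + 4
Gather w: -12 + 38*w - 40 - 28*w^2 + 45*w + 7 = -28*w^2 + 83*w - 45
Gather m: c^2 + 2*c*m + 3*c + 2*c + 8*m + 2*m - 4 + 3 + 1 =c^2 + 5*c + m*(2*c + 10)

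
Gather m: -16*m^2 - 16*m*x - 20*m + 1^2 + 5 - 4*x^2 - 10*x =-16*m^2 + m*(-16*x - 20) - 4*x^2 - 10*x + 6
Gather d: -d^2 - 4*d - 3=-d^2 - 4*d - 3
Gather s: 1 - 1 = 0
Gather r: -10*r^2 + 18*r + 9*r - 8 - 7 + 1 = -10*r^2 + 27*r - 14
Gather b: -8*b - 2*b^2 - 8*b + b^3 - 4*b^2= b^3 - 6*b^2 - 16*b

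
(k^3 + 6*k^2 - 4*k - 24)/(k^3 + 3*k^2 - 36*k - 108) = (k^2 - 4)/(k^2 - 3*k - 18)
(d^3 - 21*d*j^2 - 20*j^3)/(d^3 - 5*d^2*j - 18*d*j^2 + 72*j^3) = (d^2 - 4*d*j - 5*j^2)/(d^2 - 9*d*j + 18*j^2)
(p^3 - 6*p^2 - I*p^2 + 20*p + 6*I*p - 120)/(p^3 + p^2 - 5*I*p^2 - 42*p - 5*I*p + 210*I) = (p + 4*I)/(p + 7)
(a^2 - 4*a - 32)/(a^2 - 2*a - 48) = (a + 4)/(a + 6)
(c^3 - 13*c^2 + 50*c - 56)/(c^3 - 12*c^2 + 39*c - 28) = (c - 2)/(c - 1)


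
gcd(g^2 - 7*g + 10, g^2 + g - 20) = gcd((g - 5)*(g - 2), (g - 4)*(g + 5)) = 1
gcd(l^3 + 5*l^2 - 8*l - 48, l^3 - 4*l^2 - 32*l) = l + 4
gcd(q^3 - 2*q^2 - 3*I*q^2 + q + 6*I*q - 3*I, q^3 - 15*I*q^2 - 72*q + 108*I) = q - 3*I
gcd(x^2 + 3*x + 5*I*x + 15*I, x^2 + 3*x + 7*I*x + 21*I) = x + 3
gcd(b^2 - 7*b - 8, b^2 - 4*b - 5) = b + 1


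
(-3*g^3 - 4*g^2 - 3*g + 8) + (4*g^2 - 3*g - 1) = -3*g^3 - 6*g + 7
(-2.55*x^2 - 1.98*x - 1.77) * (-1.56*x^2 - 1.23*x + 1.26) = 3.978*x^4 + 6.2253*x^3 + 1.9836*x^2 - 0.3177*x - 2.2302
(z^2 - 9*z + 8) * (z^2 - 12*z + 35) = z^4 - 21*z^3 + 151*z^2 - 411*z + 280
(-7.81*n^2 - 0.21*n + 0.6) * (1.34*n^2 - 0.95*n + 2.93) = -10.4654*n^4 + 7.1381*n^3 - 21.8798*n^2 - 1.1853*n + 1.758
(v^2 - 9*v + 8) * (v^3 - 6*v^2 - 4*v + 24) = v^5 - 15*v^4 + 58*v^3 + 12*v^2 - 248*v + 192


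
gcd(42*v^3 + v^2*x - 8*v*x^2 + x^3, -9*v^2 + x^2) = -3*v + x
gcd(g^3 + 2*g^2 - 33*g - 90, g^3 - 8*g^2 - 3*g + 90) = g^2 - 3*g - 18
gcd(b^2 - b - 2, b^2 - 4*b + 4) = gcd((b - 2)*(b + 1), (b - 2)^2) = b - 2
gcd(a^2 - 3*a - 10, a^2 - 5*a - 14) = a + 2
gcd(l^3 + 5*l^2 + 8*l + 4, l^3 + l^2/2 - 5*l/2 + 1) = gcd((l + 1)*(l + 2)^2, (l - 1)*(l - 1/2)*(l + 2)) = l + 2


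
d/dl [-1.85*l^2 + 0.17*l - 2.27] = 0.17 - 3.7*l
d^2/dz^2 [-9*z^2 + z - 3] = -18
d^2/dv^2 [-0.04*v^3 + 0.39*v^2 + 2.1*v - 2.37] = 0.78 - 0.24*v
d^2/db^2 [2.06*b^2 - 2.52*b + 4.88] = 4.12000000000000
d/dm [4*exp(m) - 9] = 4*exp(m)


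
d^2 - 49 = (d - 7)*(d + 7)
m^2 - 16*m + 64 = (m - 8)^2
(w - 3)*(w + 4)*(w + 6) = w^3 + 7*w^2 - 6*w - 72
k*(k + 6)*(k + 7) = k^3 + 13*k^2 + 42*k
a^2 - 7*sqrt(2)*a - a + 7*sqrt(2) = (a - 1)*(a - 7*sqrt(2))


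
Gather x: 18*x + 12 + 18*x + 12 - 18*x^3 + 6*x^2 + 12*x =-18*x^3 + 6*x^2 + 48*x + 24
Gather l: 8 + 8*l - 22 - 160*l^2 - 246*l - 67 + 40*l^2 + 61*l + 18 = -120*l^2 - 177*l - 63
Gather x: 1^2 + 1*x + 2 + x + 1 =2*x + 4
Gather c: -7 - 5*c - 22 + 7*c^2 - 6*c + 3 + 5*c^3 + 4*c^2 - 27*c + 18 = 5*c^3 + 11*c^2 - 38*c - 8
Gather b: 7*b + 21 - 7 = 7*b + 14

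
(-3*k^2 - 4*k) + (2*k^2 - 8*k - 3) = -k^2 - 12*k - 3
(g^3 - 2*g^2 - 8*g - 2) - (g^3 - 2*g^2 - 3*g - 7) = 5 - 5*g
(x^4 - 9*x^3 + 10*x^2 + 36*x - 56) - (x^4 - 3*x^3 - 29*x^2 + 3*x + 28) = -6*x^3 + 39*x^2 + 33*x - 84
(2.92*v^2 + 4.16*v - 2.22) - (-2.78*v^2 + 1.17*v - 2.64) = 5.7*v^2 + 2.99*v + 0.42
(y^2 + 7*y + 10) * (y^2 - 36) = y^4 + 7*y^3 - 26*y^2 - 252*y - 360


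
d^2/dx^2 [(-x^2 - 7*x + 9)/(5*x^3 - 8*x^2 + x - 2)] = 2*(-25*x^6 - 525*x^5 + 2205*x^4 - 3371*x^3 + 1491*x^2 + 390*x - 153)/(125*x^9 - 600*x^8 + 1035*x^7 - 902*x^6 + 687*x^5 - 468*x^4 + 157*x^3 - 102*x^2 + 12*x - 8)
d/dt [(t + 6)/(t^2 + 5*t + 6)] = (t^2 + 5*t - (t + 6)*(2*t + 5) + 6)/(t^2 + 5*t + 6)^2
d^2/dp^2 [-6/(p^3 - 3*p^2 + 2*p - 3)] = 12*(3*(p - 1)*(p^3 - 3*p^2 + 2*p - 3) - (3*p^2 - 6*p + 2)^2)/(p^3 - 3*p^2 + 2*p - 3)^3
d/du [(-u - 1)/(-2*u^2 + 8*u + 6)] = (u^2 - 4*u - 2*(u - 2)*(u + 1) - 3)/(2*(-u^2 + 4*u + 3)^2)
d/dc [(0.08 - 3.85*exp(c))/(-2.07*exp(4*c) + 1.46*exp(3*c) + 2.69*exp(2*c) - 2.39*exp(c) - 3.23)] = (-23.9085*exp(4*c) + 11.9044*exp(3*c) + 10.0061*exp(2*c) - 0.430400000000001*exp(c) + 12.6267)*exp(c)/(4.2849*exp(8*c) - 6.0444*exp(7*c) - 9.005*exp(6*c) + 17.7494*exp(5*c) + 13.6295*exp(4*c) - 22.2898*exp(3*c) - 11.6653*exp(2*c) + 15.4394*exp(c) + 10.4329)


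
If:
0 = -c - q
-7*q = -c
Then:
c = 0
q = 0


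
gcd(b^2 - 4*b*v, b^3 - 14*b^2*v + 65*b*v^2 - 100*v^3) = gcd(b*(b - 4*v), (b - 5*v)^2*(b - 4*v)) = -b + 4*v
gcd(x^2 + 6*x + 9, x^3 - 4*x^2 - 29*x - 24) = x + 3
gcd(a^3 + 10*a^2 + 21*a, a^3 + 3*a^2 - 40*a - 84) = a + 7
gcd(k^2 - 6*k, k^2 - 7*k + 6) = k - 6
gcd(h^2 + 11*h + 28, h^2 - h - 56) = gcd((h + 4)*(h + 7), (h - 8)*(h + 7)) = h + 7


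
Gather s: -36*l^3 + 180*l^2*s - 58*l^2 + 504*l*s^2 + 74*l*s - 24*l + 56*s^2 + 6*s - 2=-36*l^3 - 58*l^2 - 24*l + s^2*(504*l + 56) + s*(180*l^2 + 74*l + 6) - 2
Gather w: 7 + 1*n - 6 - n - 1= 0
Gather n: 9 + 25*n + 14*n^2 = 14*n^2 + 25*n + 9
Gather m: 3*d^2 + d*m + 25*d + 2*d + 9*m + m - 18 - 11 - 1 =3*d^2 + 27*d + m*(d + 10) - 30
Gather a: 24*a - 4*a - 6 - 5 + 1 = 20*a - 10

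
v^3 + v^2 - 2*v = v*(v - 1)*(v + 2)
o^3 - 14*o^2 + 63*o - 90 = (o - 6)*(o - 5)*(o - 3)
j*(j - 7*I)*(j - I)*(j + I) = j^4 - 7*I*j^3 + j^2 - 7*I*j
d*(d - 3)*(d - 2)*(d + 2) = d^4 - 3*d^3 - 4*d^2 + 12*d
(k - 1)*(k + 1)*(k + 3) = k^3 + 3*k^2 - k - 3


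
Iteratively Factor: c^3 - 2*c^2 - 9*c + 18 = (c + 3)*(c^2 - 5*c + 6) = (c - 2)*(c + 3)*(c - 3)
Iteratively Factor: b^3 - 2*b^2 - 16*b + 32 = (b - 2)*(b^2 - 16) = (b - 2)*(b + 4)*(b - 4)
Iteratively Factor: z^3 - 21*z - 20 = (z - 5)*(z^2 + 5*z + 4) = (z - 5)*(z + 4)*(z + 1)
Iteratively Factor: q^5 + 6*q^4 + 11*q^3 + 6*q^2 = (q + 2)*(q^4 + 4*q^3 + 3*q^2) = (q + 2)*(q + 3)*(q^3 + q^2) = q*(q + 2)*(q + 3)*(q^2 + q) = q^2*(q + 2)*(q + 3)*(q + 1)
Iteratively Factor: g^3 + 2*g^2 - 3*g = (g + 3)*(g^2 - g) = g*(g + 3)*(g - 1)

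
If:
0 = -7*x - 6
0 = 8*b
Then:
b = 0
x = -6/7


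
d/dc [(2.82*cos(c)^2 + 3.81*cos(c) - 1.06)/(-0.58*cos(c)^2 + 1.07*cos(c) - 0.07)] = (-5.2272*cos(c)^2 + 1.6244*cos(c) - 0.8675)*sin(c)/(0.3364*cos(c)^4 - 1.2412*cos(c)^3 + 1.2261*cos(c)^2 - 0.1498*cos(c) + 0.0049)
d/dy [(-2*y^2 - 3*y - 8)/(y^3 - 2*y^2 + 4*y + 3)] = (2*y^4 + 6*y^3 + 10*y^2 - 44*y + 23)/(y^6 - 4*y^5 + 12*y^4 - 10*y^3 + 4*y^2 + 24*y + 9)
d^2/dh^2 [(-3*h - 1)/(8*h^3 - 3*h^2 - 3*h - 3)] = 6*(-192*h^5 - 56*h^4 + 31*h^3 - 129*h^2 - 6*h + 9)/(512*h^9 - 576*h^8 - 360*h^7 - 171*h^6 + 567*h^5 + 270*h^4 + 27*h^3 - 162*h^2 - 81*h - 27)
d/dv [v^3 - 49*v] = 3*v^2 - 49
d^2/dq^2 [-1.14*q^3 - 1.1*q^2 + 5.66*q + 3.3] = -6.84*q - 2.2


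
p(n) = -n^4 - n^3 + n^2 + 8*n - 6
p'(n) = -4*n^3 - 3*n^2 + 2*n + 8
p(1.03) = 1.08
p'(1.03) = 2.51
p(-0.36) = -8.72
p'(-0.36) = 7.08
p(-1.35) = -15.84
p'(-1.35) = 9.67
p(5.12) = -760.24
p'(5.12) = -597.27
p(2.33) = -24.05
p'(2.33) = -54.22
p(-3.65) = -150.74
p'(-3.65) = 155.24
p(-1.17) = -14.26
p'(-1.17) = 7.96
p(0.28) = -3.71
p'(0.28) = 8.24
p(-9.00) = -5829.00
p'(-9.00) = 2663.00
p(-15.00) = -47151.00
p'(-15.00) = 12803.00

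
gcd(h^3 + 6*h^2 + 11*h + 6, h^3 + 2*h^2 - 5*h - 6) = h^2 + 4*h + 3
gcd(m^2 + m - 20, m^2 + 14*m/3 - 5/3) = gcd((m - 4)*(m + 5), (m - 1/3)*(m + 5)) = m + 5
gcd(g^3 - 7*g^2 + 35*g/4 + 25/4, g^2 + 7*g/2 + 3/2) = g + 1/2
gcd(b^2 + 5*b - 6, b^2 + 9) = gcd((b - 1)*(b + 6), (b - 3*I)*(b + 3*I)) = 1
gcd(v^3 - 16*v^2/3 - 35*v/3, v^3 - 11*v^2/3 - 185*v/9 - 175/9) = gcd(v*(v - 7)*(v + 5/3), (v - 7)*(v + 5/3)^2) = v^2 - 16*v/3 - 35/3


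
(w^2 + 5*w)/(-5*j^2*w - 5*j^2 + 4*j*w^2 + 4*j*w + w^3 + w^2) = w*(w + 5)/(-5*j^2*w - 5*j^2 + 4*j*w^2 + 4*j*w + w^3 + w^2)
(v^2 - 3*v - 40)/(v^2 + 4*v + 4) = (v^2 - 3*v - 40)/(v^2 + 4*v + 4)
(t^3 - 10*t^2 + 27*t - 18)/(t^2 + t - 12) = (t^2 - 7*t + 6)/(t + 4)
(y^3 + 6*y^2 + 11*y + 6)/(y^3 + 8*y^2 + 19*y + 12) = (y + 2)/(y + 4)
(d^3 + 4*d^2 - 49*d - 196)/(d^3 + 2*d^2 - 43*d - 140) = (d + 7)/(d + 5)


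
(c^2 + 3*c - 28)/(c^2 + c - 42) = (c - 4)/(c - 6)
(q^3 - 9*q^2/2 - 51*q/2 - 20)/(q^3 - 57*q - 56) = (q + 5/2)/(q + 7)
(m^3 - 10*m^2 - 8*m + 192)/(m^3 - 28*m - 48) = (m - 8)/(m + 2)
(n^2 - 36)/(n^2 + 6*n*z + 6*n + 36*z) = (n - 6)/(n + 6*z)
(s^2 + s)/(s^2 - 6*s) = (s + 1)/(s - 6)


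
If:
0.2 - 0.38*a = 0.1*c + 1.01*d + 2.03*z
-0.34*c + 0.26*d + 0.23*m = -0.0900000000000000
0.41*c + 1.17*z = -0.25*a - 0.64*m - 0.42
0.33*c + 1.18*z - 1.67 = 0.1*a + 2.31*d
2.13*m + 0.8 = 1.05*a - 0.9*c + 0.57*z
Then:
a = -1.71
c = -0.58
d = -0.40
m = -0.80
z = 0.65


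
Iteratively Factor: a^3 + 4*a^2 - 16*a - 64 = (a + 4)*(a^2 - 16) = (a + 4)^2*(a - 4)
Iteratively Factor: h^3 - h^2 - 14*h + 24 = (h - 2)*(h^2 + h - 12) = (h - 2)*(h + 4)*(h - 3)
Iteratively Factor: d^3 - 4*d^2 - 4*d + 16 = (d - 2)*(d^2 - 2*d - 8) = (d - 2)*(d + 2)*(d - 4)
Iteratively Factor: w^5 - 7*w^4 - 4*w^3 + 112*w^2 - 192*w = (w + 4)*(w^4 - 11*w^3 + 40*w^2 - 48*w) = (w - 4)*(w + 4)*(w^3 - 7*w^2 + 12*w) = (w - 4)*(w - 3)*(w + 4)*(w^2 - 4*w) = w*(w - 4)*(w - 3)*(w + 4)*(w - 4)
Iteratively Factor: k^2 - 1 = (k - 1)*(k + 1)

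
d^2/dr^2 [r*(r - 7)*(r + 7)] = 6*r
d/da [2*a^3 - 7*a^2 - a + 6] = 6*a^2 - 14*a - 1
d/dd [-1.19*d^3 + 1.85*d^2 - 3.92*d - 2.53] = -3.57*d^2 + 3.7*d - 3.92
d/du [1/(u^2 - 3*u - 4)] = (3 - 2*u)/(-u^2 + 3*u + 4)^2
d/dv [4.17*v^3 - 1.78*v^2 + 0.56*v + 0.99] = 12.51*v^2 - 3.56*v + 0.56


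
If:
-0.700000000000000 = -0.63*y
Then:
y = 1.11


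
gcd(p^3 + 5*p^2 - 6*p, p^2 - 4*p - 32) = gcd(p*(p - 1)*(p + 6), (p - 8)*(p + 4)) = 1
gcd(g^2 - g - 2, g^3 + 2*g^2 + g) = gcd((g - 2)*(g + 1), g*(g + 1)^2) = g + 1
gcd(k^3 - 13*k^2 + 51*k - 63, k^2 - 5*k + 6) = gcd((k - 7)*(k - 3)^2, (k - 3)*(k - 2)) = k - 3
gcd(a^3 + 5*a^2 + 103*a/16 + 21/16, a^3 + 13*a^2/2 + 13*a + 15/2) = a + 3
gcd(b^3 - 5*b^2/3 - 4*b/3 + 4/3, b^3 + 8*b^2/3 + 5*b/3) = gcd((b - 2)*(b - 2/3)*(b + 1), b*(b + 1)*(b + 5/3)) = b + 1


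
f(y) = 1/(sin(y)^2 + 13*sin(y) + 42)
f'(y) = (-2*sin(y)*cos(y) - 13*cos(y))/(sin(y)^2 + 13*sin(y) + 42)^2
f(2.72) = 0.02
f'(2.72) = 0.01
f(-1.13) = 0.03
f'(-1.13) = -0.00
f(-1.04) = 0.03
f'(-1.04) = -0.01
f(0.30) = 0.02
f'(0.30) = -0.01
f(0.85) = 0.02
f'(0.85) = -0.00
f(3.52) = 0.03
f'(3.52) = 0.01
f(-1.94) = 0.03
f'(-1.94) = 0.00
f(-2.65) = 0.03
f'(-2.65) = 0.01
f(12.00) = 0.03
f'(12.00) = -0.00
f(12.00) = 0.03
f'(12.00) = -0.00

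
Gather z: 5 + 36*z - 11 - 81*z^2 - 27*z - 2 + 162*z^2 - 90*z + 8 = 81*z^2 - 81*z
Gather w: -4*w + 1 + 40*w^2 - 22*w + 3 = 40*w^2 - 26*w + 4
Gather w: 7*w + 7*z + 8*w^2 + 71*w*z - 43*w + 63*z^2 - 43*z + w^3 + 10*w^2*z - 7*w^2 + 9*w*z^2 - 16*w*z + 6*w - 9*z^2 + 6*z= w^3 + w^2*(10*z + 1) + w*(9*z^2 + 55*z - 30) + 54*z^2 - 30*z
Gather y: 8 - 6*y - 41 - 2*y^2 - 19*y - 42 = -2*y^2 - 25*y - 75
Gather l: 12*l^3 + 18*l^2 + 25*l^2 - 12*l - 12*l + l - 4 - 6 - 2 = 12*l^3 + 43*l^2 - 23*l - 12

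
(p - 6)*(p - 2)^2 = p^3 - 10*p^2 + 28*p - 24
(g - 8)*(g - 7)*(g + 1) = g^3 - 14*g^2 + 41*g + 56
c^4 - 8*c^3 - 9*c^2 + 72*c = c*(c - 8)*(c - 3)*(c + 3)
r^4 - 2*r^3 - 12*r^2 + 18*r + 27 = (r - 3)^2*(r + 1)*(r + 3)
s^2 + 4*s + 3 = (s + 1)*(s + 3)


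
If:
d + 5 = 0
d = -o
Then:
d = -5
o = 5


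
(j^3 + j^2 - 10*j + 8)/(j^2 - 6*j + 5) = (j^2 + 2*j - 8)/(j - 5)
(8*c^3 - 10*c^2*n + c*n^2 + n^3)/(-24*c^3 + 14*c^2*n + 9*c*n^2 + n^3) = (-2*c + n)/(6*c + n)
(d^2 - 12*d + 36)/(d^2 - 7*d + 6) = (d - 6)/(d - 1)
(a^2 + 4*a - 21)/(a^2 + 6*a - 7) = (a - 3)/(a - 1)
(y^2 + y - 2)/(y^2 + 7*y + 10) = (y - 1)/(y + 5)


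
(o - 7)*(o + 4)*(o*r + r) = o^3*r - 2*o^2*r - 31*o*r - 28*r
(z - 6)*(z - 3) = z^2 - 9*z + 18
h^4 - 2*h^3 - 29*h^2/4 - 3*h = h*(h - 4)*(h + 1/2)*(h + 3/2)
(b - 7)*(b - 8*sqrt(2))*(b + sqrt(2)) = b^3 - 7*sqrt(2)*b^2 - 7*b^2 - 16*b + 49*sqrt(2)*b + 112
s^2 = s^2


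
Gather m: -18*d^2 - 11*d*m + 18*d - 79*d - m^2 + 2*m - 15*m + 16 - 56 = -18*d^2 - 61*d - m^2 + m*(-11*d - 13) - 40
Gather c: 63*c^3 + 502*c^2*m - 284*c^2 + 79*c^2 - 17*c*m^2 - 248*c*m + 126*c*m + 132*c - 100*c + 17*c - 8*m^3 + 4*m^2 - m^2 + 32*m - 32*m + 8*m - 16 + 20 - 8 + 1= 63*c^3 + c^2*(502*m - 205) + c*(-17*m^2 - 122*m + 49) - 8*m^3 + 3*m^2 + 8*m - 3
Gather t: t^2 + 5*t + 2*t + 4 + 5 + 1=t^2 + 7*t + 10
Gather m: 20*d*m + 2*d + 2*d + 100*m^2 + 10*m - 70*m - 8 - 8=4*d + 100*m^2 + m*(20*d - 60) - 16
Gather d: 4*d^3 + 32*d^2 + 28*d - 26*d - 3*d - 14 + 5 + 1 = 4*d^3 + 32*d^2 - d - 8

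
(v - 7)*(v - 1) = v^2 - 8*v + 7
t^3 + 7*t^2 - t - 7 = (t - 1)*(t + 1)*(t + 7)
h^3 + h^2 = h^2*(h + 1)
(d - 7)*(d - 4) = d^2 - 11*d + 28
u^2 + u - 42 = (u - 6)*(u + 7)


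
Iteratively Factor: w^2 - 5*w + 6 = (w - 3)*(w - 2)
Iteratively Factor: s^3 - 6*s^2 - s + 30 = (s - 3)*(s^2 - 3*s - 10) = (s - 5)*(s - 3)*(s + 2)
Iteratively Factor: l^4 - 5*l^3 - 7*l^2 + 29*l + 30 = (l - 3)*(l^3 - 2*l^2 - 13*l - 10) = (l - 3)*(l + 1)*(l^2 - 3*l - 10) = (l - 5)*(l - 3)*(l + 1)*(l + 2)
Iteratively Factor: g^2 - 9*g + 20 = (g - 4)*(g - 5)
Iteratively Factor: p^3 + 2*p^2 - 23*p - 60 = (p + 3)*(p^2 - p - 20) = (p - 5)*(p + 3)*(p + 4)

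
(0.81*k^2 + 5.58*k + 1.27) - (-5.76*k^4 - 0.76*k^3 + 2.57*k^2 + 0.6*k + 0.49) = 5.76*k^4 + 0.76*k^3 - 1.76*k^2 + 4.98*k + 0.78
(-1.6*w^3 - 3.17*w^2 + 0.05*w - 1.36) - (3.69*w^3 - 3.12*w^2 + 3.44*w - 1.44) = -5.29*w^3 - 0.0499999999999998*w^2 - 3.39*w + 0.0799999999999998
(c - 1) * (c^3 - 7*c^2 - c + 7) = c^4 - 8*c^3 + 6*c^2 + 8*c - 7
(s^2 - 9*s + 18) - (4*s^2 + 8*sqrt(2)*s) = -3*s^2 - 8*sqrt(2)*s - 9*s + 18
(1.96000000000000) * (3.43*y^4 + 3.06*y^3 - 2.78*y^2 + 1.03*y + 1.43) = 6.7228*y^4 + 5.9976*y^3 - 5.4488*y^2 + 2.0188*y + 2.8028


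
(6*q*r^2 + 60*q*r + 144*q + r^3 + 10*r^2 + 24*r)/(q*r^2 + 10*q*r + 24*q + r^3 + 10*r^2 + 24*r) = (6*q + r)/(q + r)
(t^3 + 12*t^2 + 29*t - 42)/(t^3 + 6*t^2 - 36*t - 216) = (t^2 + 6*t - 7)/(t^2 - 36)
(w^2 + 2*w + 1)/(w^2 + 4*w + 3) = (w + 1)/(w + 3)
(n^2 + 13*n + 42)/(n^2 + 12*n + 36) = (n + 7)/(n + 6)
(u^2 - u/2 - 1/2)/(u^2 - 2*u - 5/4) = 2*(u - 1)/(2*u - 5)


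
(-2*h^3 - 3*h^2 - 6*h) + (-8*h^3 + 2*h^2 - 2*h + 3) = -10*h^3 - h^2 - 8*h + 3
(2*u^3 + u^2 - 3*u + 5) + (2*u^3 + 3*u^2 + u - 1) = 4*u^3 + 4*u^2 - 2*u + 4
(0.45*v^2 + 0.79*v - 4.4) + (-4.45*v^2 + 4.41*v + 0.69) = -4.0*v^2 + 5.2*v - 3.71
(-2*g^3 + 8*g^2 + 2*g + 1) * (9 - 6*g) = 12*g^4 - 66*g^3 + 60*g^2 + 12*g + 9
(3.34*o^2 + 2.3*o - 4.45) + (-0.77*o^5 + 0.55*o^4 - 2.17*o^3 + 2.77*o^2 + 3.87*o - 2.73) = -0.77*o^5 + 0.55*o^4 - 2.17*o^3 + 6.11*o^2 + 6.17*o - 7.18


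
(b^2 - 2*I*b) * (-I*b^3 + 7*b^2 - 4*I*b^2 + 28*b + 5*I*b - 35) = -I*b^5 + 5*b^4 - 4*I*b^4 + 20*b^3 - 9*I*b^3 - 25*b^2 - 56*I*b^2 + 70*I*b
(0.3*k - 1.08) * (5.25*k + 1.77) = 1.575*k^2 - 5.139*k - 1.9116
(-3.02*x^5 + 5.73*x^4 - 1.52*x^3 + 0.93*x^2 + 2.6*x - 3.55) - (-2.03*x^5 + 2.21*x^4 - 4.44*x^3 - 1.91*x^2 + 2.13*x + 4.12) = -0.99*x^5 + 3.52*x^4 + 2.92*x^3 + 2.84*x^2 + 0.47*x - 7.67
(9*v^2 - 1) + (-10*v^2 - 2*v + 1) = -v^2 - 2*v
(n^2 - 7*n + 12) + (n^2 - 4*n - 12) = 2*n^2 - 11*n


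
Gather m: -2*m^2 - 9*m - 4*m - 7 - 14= -2*m^2 - 13*m - 21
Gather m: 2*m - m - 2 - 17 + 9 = m - 10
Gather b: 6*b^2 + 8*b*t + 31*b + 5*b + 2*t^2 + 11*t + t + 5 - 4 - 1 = 6*b^2 + b*(8*t + 36) + 2*t^2 + 12*t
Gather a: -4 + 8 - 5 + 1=0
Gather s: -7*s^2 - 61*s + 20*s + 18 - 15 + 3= -7*s^2 - 41*s + 6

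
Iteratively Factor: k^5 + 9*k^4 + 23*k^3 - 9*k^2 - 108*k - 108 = (k - 2)*(k^4 + 11*k^3 + 45*k^2 + 81*k + 54) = (k - 2)*(k + 3)*(k^3 + 8*k^2 + 21*k + 18) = (k - 2)*(k + 3)^2*(k^2 + 5*k + 6) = (k - 2)*(k + 3)^3*(k + 2)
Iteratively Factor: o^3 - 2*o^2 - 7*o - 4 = (o + 1)*(o^2 - 3*o - 4) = (o + 1)^2*(o - 4)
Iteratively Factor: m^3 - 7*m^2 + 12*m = (m - 3)*(m^2 - 4*m) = m*(m - 3)*(m - 4)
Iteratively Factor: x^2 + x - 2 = (x - 1)*(x + 2)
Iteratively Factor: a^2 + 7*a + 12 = (a + 3)*(a + 4)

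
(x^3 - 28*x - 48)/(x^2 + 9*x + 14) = (x^2 - 2*x - 24)/(x + 7)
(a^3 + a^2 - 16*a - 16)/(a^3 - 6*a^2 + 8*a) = (a^2 + 5*a + 4)/(a*(a - 2))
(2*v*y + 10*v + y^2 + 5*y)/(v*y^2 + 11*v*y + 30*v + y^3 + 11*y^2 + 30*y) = (2*v + y)/(v*y + 6*v + y^2 + 6*y)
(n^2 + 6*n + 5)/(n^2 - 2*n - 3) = (n + 5)/(n - 3)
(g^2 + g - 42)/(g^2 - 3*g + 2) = (g^2 + g - 42)/(g^2 - 3*g + 2)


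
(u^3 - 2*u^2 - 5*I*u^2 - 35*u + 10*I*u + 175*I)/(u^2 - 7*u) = u + 5 - 5*I - 25*I/u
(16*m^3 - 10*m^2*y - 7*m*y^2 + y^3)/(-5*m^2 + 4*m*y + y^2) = (-16*m^2 - 6*m*y + y^2)/(5*m + y)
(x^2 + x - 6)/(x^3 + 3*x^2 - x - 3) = (x - 2)/(x^2 - 1)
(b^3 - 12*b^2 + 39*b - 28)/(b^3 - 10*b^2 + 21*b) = (b^2 - 5*b + 4)/(b*(b - 3))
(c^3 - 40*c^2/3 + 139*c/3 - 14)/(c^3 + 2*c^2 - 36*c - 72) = (3*c^2 - 22*c + 7)/(3*(c^2 + 8*c + 12))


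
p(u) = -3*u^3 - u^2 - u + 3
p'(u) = -9*u^2 - 2*u - 1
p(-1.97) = 24.03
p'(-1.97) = -31.99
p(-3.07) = 83.45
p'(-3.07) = -79.68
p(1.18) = -4.50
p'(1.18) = -15.89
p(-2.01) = 25.33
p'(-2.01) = -33.34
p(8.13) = -1683.33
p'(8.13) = -612.13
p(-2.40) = 41.11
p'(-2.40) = -48.04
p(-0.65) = 4.05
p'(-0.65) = -3.50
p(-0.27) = 3.26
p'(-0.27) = -1.12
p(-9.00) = 2118.00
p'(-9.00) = -712.00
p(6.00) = -687.00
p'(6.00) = -337.00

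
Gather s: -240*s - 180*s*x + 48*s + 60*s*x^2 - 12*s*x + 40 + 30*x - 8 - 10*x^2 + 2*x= s*(60*x^2 - 192*x - 192) - 10*x^2 + 32*x + 32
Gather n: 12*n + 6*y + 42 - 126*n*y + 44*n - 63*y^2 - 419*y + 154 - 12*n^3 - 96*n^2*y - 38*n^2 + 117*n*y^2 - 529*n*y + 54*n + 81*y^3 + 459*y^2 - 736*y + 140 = -12*n^3 + n^2*(-96*y - 38) + n*(117*y^2 - 655*y + 110) + 81*y^3 + 396*y^2 - 1149*y + 336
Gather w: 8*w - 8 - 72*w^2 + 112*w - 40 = -72*w^2 + 120*w - 48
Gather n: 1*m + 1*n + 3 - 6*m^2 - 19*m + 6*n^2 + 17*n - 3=-6*m^2 - 18*m + 6*n^2 + 18*n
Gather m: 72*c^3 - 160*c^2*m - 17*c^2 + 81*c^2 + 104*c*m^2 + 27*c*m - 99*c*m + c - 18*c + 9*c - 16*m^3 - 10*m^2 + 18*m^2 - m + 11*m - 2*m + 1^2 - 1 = 72*c^3 + 64*c^2 - 8*c - 16*m^3 + m^2*(104*c + 8) + m*(-160*c^2 - 72*c + 8)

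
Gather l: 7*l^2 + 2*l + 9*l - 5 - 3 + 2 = 7*l^2 + 11*l - 6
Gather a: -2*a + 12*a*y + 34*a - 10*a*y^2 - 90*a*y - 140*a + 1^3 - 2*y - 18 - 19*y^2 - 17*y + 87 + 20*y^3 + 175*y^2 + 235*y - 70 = a*(-10*y^2 - 78*y - 108) + 20*y^3 + 156*y^2 + 216*y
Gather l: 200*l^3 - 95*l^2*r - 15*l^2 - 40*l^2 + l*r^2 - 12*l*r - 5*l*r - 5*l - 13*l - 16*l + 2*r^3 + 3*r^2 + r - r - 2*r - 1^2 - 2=200*l^3 + l^2*(-95*r - 55) + l*(r^2 - 17*r - 34) + 2*r^3 + 3*r^2 - 2*r - 3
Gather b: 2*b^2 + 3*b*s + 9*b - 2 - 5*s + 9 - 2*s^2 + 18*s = 2*b^2 + b*(3*s + 9) - 2*s^2 + 13*s + 7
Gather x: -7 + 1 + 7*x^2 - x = 7*x^2 - x - 6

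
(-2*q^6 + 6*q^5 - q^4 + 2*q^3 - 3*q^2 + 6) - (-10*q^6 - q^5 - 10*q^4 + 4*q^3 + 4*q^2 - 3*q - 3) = 8*q^6 + 7*q^5 + 9*q^4 - 2*q^3 - 7*q^2 + 3*q + 9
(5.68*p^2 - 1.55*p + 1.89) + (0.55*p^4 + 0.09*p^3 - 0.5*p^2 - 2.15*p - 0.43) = 0.55*p^4 + 0.09*p^3 + 5.18*p^2 - 3.7*p + 1.46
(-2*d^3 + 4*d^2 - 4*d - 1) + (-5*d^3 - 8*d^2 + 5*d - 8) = -7*d^3 - 4*d^2 + d - 9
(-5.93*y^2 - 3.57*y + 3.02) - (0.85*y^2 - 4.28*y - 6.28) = -6.78*y^2 + 0.71*y + 9.3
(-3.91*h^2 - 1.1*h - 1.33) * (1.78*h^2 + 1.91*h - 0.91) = -6.9598*h^4 - 9.4261*h^3 - 0.9103*h^2 - 1.5393*h + 1.2103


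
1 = 1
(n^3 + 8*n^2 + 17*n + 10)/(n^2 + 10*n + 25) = (n^2 + 3*n + 2)/(n + 5)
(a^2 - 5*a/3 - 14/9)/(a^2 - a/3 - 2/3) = (a - 7/3)/(a - 1)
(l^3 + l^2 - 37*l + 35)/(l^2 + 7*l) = l - 6 + 5/l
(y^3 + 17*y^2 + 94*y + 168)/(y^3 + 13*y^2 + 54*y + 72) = (y + 7)/(y + 3)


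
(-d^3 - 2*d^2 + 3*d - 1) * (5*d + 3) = -5*d^4 - 13*d^3 + 9*d^2 + 4*d - 3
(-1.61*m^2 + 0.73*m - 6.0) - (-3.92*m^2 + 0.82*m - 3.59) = 2.31*m^2 - 0.09*m - 2.41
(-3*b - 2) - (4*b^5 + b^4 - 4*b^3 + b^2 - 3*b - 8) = -4*b^5 - b^4 + 4*b^3 - b^2 + 6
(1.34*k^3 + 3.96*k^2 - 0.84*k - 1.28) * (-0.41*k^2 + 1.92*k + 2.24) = -0.5494*k^5 + 0.9492*k^4 + 10.9492*k^3 + 7.7824*k^2 - 4.3392*k - 2.8672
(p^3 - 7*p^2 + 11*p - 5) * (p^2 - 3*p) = p^5 - 10*p^4 + 32*p^3 - 38*p^2 + 15*p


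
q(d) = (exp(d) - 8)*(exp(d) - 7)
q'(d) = (exp(d) - 8)*exp(d) + (exp(d) - 7)*exp(d)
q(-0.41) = 46.49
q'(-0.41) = -9.07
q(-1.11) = 51.17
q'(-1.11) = -4.73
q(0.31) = 37.41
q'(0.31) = -16.73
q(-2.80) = 55.09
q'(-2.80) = -0.90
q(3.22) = 306.98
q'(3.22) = 877.39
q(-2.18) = 54.32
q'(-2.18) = -1.67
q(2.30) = 5.87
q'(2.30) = 49.36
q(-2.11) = 54.20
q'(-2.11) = -1.79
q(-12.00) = 56.00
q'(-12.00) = 0.00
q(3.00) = 158.15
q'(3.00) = 505.57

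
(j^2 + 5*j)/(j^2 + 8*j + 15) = j/(j + 3)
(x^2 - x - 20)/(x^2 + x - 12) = (x - 5)/(x - 3)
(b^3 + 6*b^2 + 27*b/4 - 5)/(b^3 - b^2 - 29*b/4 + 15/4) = (b + 4)/(b - 3)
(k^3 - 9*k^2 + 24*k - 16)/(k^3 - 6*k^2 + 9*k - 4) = (k - 4)/(k - 1)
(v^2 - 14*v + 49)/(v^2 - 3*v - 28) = (v - 7)/(v + 4)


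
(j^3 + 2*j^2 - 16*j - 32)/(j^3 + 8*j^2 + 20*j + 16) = (j - 4)/(j + 2)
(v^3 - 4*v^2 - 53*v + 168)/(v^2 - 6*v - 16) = (v^2 + 4*v - 21)/(v + 2)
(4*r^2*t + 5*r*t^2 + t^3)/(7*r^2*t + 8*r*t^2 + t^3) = (4*r + t)/(7*r + t)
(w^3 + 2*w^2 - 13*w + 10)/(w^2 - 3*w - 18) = (-w^3 - 2*w^2 + 13*w - 10)/(-w^2 + 3*w + 18)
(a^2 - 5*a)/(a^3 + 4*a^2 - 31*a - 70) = a/(a^2 + 9*a + 14)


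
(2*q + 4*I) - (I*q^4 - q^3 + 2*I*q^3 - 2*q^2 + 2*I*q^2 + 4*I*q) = -I*q^4 + q^3 - 2*I*q^3 + 2*q^2 - 2*I*q^2 + 2*q - 4*I*q + 4*I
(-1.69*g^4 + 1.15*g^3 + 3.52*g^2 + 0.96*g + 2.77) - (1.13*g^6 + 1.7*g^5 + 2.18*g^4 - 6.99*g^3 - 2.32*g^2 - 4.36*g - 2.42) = -1.13*g^6 - 1.7*g^5 - 3.87*g^4 + 8.14*g^3 + 5.84*g^2 + 5.32*g + 5.19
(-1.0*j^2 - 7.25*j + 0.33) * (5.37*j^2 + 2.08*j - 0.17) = -5.37*j^4 - 41.0125*j^3 - 13.1379*j^2 + 1.9189*j - 0.0561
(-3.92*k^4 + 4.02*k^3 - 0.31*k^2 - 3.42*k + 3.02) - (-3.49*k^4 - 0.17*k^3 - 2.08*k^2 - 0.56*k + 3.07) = -0.43*k^4 + 4.19*k^3 + 1.77*k^2 - 2.86*k - 0.0499999999999998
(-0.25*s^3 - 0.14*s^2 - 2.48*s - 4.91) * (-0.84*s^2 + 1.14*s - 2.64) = 0.21*s^5 - 0.1674*s^4 + 2.5836*s^3 + 1.6668*s^2 + 0.949800000000001*s + 12.9624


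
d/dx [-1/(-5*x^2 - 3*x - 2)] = (-10*x - 3)/(5*x^2 + 3*x + 2)^2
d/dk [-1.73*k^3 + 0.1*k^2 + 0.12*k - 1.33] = -5.19*k^2 + 0.2*k + 0.12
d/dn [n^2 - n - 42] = 2*n - 1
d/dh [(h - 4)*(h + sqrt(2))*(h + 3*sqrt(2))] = 3*h^2 - 8*h + 8*sqrt(2)*h - 16*sqrt(2) + 6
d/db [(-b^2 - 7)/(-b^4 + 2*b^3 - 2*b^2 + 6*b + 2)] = 2*(-b^5 + b^4 - 14*b^3 + 18*b^2 - 16*b + 21)/(b^8 - 4*b^7 + 8*b^6 - 20*b^5 + 24*b^4 - 16*b^3 + 28*b^2 + 24*b + 4)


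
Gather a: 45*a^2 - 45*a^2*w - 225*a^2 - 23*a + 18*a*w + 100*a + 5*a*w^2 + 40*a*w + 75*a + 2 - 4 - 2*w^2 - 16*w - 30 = a^2*(-45*w - 180) + a*(5*w^2 + 58*w + 152) - 2*w^2 - 16*w - 32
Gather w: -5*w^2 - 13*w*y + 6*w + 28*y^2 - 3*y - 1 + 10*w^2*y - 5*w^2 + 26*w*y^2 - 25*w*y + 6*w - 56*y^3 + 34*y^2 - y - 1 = w^2*(10*y - 10) + w*(26*y^2 - 38*y + 12) - 56*y^3 + 62*y^2 - 4*y - 2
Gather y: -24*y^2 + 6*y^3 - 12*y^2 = 6*y^3 - 36*y^2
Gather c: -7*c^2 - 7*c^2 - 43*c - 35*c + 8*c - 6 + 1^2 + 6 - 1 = -14*c^2 - 70*c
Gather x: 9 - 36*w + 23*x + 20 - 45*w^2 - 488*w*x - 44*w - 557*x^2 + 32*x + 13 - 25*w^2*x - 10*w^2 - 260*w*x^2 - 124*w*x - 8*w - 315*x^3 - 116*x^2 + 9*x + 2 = -55*w^2 - 88*w - 315*x^3 + x^2*(-260*w - 673) + x*(-25*w^2 - 612*w + 64) + 44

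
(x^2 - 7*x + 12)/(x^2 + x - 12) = (x - 4)/(x + 4)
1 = 1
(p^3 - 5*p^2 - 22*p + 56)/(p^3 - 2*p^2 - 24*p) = (p^2 - 9*p + 14)/(p*(p - 6))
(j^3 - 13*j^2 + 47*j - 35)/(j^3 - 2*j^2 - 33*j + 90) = (j^2 - 8*j + 7)/(j^2 + 3*j - 18)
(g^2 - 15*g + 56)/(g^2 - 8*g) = (g - 7)/g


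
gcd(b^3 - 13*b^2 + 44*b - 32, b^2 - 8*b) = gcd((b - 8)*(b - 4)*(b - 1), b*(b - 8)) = b - 8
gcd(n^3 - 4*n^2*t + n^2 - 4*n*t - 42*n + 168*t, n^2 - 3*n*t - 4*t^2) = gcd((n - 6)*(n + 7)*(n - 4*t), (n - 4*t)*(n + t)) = -n + 4*t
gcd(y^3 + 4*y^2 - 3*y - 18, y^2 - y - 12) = y + 3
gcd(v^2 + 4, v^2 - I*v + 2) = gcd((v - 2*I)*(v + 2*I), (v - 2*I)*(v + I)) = v - 2*I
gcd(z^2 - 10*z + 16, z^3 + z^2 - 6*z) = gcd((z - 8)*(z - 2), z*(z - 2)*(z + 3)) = z - 2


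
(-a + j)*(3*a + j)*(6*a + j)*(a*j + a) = -18*a^4*j - 18*a^4 + 9*a^3*j^2 + 9*a^3*j + 8*a^2*j^3 + 8*a^2*j^2 + a*j^4 + a*j^3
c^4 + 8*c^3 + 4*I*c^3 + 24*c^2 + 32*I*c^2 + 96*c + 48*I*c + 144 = (c + 2)*(c + 6)*(c - 2*I)*(c + 6*I)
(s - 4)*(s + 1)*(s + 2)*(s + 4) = s^4 + 3*s^3 - 14*s^2 - 48*s - 32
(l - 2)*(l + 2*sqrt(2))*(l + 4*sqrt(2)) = l^3 - 2*l^2 + 6*sqrt(2)*l^2 - 12*sqrt(2)*l + 16*l - 32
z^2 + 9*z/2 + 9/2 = (z + 3/2)*(z + 3)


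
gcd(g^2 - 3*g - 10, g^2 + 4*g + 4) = g + 2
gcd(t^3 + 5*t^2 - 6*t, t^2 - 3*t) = t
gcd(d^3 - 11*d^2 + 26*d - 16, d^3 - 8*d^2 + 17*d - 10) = d^2 - 3*d + 2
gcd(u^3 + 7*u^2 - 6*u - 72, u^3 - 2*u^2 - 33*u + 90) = u^2 + 3*u - 18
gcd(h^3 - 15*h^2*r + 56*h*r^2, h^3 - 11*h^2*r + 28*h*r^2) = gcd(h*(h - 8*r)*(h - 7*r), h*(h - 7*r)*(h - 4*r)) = -h^2 + 7*h*r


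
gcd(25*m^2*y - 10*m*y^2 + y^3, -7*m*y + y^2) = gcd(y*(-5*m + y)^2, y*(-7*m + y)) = y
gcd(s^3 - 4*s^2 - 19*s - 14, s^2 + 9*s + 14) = s + 2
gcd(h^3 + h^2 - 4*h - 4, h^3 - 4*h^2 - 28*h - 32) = h + 2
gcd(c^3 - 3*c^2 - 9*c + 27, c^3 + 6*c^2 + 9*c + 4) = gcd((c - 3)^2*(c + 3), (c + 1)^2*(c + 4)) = 1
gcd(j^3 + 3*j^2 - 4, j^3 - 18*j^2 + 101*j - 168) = 1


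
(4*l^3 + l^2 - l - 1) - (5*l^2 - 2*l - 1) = 4*l^3 - 4*l^2 + l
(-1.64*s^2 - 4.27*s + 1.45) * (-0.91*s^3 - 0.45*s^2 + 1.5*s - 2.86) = 1.4924*s^5 + 4.6237*s^4 - 1.858*s^3 - 2.3671*s^2 + 14.3872*s - 4.147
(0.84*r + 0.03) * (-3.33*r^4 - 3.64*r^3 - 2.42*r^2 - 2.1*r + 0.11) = -2.7972*r^5 - 3.1575*r^4 - 2.142*r^3 - 1.8366*r^2 + 0.0294*r + 0.0033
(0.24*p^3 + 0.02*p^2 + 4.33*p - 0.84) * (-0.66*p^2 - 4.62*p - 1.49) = -0.1584*p^5 - 1.122*p^4 - 3.3078*p^3 - 19.48*p^2 - 2.5709*p + 1.2516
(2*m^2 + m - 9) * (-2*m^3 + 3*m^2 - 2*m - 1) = -4*m^5 + 4*m^4 + 17*m^3 - 31*m^2 + 17*m + 9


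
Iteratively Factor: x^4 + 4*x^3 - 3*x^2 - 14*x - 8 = (x + 4)*(x^3 - 3*x - 2) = (x - 2)*(x + 4)*(x^2 + 2*x + 1) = (x - 2)*(x + 1)*(x + 4)*(x + 1)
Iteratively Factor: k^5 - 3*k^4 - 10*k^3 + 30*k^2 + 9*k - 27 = (k + 3)*(k^4 - 6*k^3 + 8*k^2 + 6*k - 9) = (k - 1)*(k + 3)*(k^3 - 5*k^2 + 3*k + 9) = (k - 1)*(k + 1)*(k + 3)*(k^2 - 6*k + 9) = (k - 3)*(k - 1)*(k + 1)*(k + 3)*(k - 3)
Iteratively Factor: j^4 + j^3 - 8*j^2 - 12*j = (j)*(j^3 + j^2 - 8*j - 12) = j*(j + 2)*(j^2 - j - 6) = j*(j + 2)^2*(j - 3)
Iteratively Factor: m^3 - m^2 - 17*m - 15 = (m + 3)*(m^2 - 4*m - 5) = (m - 5)*(m + 3)*(m + 1)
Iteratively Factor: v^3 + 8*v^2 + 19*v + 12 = (v + 3)*(v^2 + 5*v + 4) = (v + 3)*(v + 4)*(v + 1)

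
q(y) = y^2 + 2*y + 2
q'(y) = 2*y + 2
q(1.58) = 7.66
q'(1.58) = 5.16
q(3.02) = 17.16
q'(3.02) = 8.04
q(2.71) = 14.76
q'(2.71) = 7.42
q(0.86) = 4.46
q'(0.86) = 3.72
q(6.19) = 52.70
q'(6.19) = 14.38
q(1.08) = 5.33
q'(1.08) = 4.16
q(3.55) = 21.70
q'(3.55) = 9.10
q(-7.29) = 40.56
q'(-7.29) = -12.58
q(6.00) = 50.00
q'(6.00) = 14.00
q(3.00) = 17.00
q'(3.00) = 8.00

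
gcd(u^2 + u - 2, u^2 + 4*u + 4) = u + 2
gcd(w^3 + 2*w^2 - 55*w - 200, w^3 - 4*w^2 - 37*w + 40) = w^2 - 3*w - 40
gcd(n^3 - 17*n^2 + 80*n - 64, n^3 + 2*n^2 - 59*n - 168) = n - 8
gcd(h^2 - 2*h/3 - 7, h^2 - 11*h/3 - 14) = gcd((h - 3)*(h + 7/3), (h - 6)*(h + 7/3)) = h + 7/3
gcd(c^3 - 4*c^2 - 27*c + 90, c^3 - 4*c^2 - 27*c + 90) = c^3 - 4*c^2 - 27*c + 90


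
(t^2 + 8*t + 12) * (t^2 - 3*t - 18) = t^4 + 5*t^3 - 30*t^2 - 180*t - 216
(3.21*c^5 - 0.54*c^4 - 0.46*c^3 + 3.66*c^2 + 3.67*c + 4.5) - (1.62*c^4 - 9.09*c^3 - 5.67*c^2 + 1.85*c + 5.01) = 3.21*c^5 - 2.16*c^4 + 8.63*c^3 + 9.33*c^2 + 1.82*c - 0.51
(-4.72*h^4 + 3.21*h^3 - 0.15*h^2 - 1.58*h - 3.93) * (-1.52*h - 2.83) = 7.1744*h^5 + 8.4784*h^4 - 8.8563*h^3 + 2.8261*h^2 + 10.445*h + 11.1219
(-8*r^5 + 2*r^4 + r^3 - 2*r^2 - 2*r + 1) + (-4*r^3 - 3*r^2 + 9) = -8*r^5 + 2*r^4 - 3*r^3 - 5*r^2 - 2*r + 10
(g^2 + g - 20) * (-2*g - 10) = -2*g^3 - 12*g^2 + 30*g + 200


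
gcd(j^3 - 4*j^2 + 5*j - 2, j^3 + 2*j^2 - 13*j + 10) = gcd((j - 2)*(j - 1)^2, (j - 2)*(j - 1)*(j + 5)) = j^2 - 3*j + 2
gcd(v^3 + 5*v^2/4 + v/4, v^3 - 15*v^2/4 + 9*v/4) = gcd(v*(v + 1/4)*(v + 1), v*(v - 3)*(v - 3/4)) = v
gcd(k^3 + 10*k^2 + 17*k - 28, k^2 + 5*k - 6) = k - 1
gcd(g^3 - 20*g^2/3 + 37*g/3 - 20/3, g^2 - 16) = g - 4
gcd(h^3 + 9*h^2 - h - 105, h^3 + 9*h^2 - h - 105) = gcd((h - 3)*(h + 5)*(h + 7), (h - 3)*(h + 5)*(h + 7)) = h^3 + 9*h^2 - h - 105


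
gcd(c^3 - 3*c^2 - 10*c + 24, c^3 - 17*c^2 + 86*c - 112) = c - 2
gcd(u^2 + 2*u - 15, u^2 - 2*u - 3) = u - 3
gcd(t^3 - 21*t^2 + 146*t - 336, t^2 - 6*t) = t - 6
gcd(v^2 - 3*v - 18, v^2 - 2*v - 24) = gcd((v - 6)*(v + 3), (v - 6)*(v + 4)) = v - 6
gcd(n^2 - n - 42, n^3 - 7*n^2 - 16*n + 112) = n - 7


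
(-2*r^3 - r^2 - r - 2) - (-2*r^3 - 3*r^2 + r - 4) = 2*r^2 - 2*r + 2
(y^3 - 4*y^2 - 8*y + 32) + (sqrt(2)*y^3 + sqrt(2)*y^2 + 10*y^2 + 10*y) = y^3 + sqrt(2)*y^3 + sqrt(2)*y^2 + 6*y^2 + 2*y + 32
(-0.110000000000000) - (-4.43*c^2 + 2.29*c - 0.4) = 4.43*c^2 - 2.29*c + 0.29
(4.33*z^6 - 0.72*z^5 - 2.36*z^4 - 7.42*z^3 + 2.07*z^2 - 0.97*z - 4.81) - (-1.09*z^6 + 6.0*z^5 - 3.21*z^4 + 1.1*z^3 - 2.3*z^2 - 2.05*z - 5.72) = 5.42*z^6 - 6.72*z^5 + 0.85*z^4 - 8.52*z^3 + 4.37*z^2 + 1.08*z + 0.91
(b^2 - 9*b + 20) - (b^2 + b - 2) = 22 - 10*b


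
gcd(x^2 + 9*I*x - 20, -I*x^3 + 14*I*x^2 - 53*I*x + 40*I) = 1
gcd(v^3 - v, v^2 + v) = v^2 + v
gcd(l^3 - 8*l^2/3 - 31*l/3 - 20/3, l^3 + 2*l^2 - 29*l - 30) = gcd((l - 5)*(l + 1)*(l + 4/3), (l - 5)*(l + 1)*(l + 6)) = l^2 - 4*l - 5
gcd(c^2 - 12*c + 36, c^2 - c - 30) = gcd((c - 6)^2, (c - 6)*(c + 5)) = c - 6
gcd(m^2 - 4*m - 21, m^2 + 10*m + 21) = m + 3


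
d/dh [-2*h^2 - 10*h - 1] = -4*h - 10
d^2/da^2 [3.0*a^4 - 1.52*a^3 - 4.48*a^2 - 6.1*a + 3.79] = 36.0*a^2 - 9.12*a - 8.96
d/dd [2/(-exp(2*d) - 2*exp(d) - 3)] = 4*(exp(d) + 1)*exp(d)/(exp(2*d) + 2*exp(d) + 3)^2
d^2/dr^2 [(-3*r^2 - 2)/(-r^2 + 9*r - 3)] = 6*(9*r^3 - 7*r^2 - 18*r + 61)/(r^6 - 27*r^5 + 252*r^4 - 891*r^3 + 756*r^2 - 243*r + 27)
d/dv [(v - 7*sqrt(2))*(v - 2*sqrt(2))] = 2*v - 9*sqrt(2)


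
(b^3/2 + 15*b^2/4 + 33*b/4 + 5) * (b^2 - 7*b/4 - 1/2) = b^5/2 + 23*b^4/8 + 23*b^3/16 - 181*b^2/16 - 103*b/8 - 5/2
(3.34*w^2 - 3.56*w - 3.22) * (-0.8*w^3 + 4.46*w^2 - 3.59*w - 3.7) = -2.672*w^5 + 17.7444*w^4 - 25.2922*w^3 - 13.9388*w^2 + 24.7318*w + 11.914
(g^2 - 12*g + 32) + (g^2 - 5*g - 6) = 2*g^2 - 17*g + 26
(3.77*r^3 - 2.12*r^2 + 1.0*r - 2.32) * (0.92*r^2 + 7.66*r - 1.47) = 3.4684*r^5 + 26.9278*r^4 - 20.8611*r^3 + 8.642*r^2 - 19.2412*r + 3.4104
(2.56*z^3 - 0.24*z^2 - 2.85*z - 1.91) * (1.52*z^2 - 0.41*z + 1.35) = 3.8912*z^5 - 1.4144*z^4 - 0.777599999999999*z^3 - 2.0587*z^2 - 3.0644*z - 2.5785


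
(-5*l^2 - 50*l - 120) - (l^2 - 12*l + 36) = -6*l^2 - 38*l - 156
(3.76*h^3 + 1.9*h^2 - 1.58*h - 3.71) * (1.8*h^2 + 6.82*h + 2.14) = 6.768*h^5 + 29.0632*h^4 + 18.1604*h^3 - 13.3876*h^2 - 28.6834*h - 7.9394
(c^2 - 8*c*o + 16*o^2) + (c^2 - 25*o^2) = 2*c^2 - 8*c*o - 9*o^2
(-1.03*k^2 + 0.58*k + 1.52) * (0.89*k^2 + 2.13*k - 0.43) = -0.9167*k^4 - 1.6777*k^3 + 3.0311*k^2 + 2.9882*k - 0.6536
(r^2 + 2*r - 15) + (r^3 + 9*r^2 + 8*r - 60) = r^3 + 10*r^2 + 10*r - 75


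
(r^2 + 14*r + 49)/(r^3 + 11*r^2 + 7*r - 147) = 1/(r - 3)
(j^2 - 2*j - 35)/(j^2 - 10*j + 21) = (j + 5)/(j - 3)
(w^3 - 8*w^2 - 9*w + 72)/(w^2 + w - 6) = (w^2 - 11*w + 24)/(w - 2)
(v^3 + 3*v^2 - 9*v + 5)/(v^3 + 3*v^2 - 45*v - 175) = (v^2 - 2*v + 1)/(v^2 - 2*v - 35)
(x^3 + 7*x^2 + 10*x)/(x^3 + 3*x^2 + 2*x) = (x + 5)/(x + 1)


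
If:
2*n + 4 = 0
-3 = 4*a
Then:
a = -3/4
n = -2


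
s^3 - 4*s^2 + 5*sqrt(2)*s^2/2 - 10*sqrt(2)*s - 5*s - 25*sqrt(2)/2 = (s - 5)*(s + 1)*(s + 5*sqrt(2)/2)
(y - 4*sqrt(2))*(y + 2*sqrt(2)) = y^2 - 2*sqrt(2)*y - 16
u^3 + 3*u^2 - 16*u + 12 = (u - 2)*(u - 1)*(u + 6)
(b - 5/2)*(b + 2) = b^2 - b/2 - 5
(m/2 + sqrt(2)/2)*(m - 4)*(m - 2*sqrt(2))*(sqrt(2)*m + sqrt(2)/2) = sqrt(2)*m^4/2 - 7*sqrt(2)*m^3/4 - m^3 - 3*sqrt(2)*m^2 + 7*m^2/2 + 2*m + 7*sqrt(2)*m + 4*sqrt(2)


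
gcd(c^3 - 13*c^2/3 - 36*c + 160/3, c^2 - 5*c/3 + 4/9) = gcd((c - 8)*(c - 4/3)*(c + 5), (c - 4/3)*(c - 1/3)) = c - 4/3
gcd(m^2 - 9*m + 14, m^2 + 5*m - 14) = m - 2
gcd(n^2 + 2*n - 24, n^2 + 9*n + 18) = n + 6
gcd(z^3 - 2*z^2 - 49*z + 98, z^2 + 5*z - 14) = z^2 + 5*z - 14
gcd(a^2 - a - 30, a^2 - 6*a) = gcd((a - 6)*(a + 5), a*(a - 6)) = a - 6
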